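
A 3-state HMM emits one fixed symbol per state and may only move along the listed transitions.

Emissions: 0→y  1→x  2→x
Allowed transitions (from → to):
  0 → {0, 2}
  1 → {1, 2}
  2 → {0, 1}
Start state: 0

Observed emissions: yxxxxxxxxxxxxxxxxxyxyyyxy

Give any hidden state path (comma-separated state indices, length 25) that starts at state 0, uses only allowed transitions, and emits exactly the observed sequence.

0,2,1,1,2,1,1,2,1,2,1,2,1,1,1,2,1,2,0,2,0,0,0,2,0

  0: obs=y cand={0} pick 0 [start]
  1: obs=x cand={1,2} pick 2 [0->2 ok]
  2: obs=x cand={1,2} pick 1 [2->1 ok]
  3: obs=x cand={1,2} pick 1 [1->1 ok]
  4: obs=x cand={1,2} pick 2 [1->2 ok]
  5: obs=x cand={1,2} pick 1 [2->1 ok]
  6: obs=x cand={1,2} pick 1 [1->1 ok]
  7: obs=x cand={1,2} pick 2 [1->2 ok]
  8: obs=x cand={1,2} pick 1 [2->1 ok]
  9: obs=x cand={1,2} pick 2 [1->2 ok]
  10: obs=x cand={1,2} pick 1 [2->1 ok]
  11: obs=x cand={1,2} pick 2 [1->2 ok]
  12: obs=x cand={1,2} pick 1 [2->1 ok]
  13: obs=x cand={1,2} pick 1 [1->1 ok]
  14: obs=x cand={1,2} pick 1 [1->1 ok]
  15: obs=x cand={1,2} pick 2 [1->2 ok]
  16: obs=x cand={1,2} pick 1 [2->1 ok]
  17: obs=x cand={1,2} pick 2 [1->2 ok]
  18: obs=y cand={0} pick 0 [2->0 ok]
  19: obs=x cand={1,2} pick 2 [0->2 ok]
  20: obs=y cand={0} pick 0 [2->0 ok]
  21: obs=y cand={0} pick 0 [0->0 ok]
  22: obs=y cand={0} pick 0 [0->0 ok]
  23: obs=x cand={1,2} pick 2 [0->2 ok]
  24: obs=y cand={0} pick 0 [2->0 ok]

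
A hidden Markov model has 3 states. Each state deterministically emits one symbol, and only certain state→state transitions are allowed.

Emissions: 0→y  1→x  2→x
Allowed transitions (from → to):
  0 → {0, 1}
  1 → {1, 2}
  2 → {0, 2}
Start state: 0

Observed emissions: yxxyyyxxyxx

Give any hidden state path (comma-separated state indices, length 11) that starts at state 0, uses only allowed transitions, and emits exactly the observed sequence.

  t0 'y' -> {0}, take 0 (start)
  t1 'x' -> {1,2}, take 1 (0->1 ok)
  t2 'x' -> {1,2}, take 2 (1->2 ok)
  t3 'y' -> {0}, take 0 (2->0 ok)
  t4 'y' -> {0}, take 0 (0->0 ok)
  t5 'y' -> {0}, take 0 (0->0 ok)
  t6 'x' -> {1,2}, take 1 (0->1 ok)
  t7 'x' -> {1,2}, take 2 (1->2 ok)
  t8 'y' -> {0}, take 0 (2->0 ok)
  t9 'x' -> {1,2}, take 1 (0->1 ok)
  t10 'x' -> {1,2}, take 1 (1->1 ok)

0,1,2,0,0,0,1,2,0,1,1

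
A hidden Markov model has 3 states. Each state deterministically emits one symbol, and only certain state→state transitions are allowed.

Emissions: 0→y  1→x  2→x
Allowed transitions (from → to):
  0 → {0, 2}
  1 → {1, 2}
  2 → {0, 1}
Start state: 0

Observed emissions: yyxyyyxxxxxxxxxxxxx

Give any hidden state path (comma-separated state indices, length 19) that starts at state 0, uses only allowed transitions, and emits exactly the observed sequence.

0,0,2,0,0,0,2,1,1,2,1,2,1,2,1,1,1,1,2

  0: obs=y cand={0} pick 0 [start]
  1: obs=y cand={0} pick 0 [0->0 ok]
  2: obs=x cand={1,2} pick 2 [0->2 ok]
  3: obs=y cand={0} pick 0 [2->0 ok]
  4: obs=y cand={0} pick 0 [0->0 ok]
  5: obs=y cand={0} pick 0 [0->0 ok]
  6: obs=x cand={1,2} pick 2 [0->2 ok]
  7: obs=x cand={1,2} pick 1 [2->1 ok]
  8: obs=x cand={1,2} pick 1 [1->1 ok]
  9: obs=x cand={1,2} pick 2 [1->2 ok]
  10: obs=x cand={1,2} pick 1 [2->1 ok]
  11: obs=x cand={1,2} pick 2 [1->2 ok]
  12: obs=x cand={1,2} pick 1 [2->1 ok]
  13: obs=x cand={1,2} pick 2 [1->2 ok]
  14: obs=x cand={1,2} pick 1 [2->1 ok]
  15: obs=x cand={1,2} pick 1 [1->1 ok]
  16: obs=x cand={1,2} pick 1 [1->1 ok]
  17: obs=x cand={1,2} pick 1 [1->1 ok]
  18: obs=x cand={1,2} pick 2 [1->2 ok]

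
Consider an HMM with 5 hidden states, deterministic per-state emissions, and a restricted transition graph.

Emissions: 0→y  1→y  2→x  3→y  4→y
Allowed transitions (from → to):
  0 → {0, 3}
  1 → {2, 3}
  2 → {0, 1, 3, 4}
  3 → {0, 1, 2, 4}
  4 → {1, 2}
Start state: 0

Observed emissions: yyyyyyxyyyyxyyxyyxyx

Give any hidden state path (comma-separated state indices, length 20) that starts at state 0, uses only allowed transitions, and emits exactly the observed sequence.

  0: obs=y cand={0,1,3,4} pick 0 [start]
  1: obs=y cand={0,1,3,4} pick 3 [0->3 ok]
  2: obs=y cand={0,1,3,4} pick 4 [3->4 ok]
  3: obs=y cand={0,1,3,4} pick 1 [4->1 ok]
  4: obs=y cand={0,1,3,4} pick 3 [1->3 ok]
  5: obs=y cand={0,1,3,4} pick 1 [3->1 ok]
  6: obs=x cand={2} pick 2 [1->2 ok]
  7: obs=y cand={0,1,3,4} pick 1 [2->1 ok]
  8: obs=y cand={0,1,3,4} pick 3 [1->3 ok]
  9: obs=y cand={0,1,3,4} pick 0 [3->0 ok]
  10: obs=y cand={0,1,3,4} pick 3 [0->3 ok]
  11: obs=x cand={2} pick 2 [3->2 ok]
  12: obs=y cand={0,1,3,4} pick 4 [2->4 ok]
  13: obs=y cand={0,1,3,4} pick 1 [4->1 ok]
  14: obs=x cand={2} pick 2 [1->2 ok]
  15: obs=y cand={0,1,3,4} pick 4 [2->4 ok]
  16: obs=y cand={0,1,3,4} pick 1 [4->1 ok]
  17: obs=x cand={2} pick 2 [1->2 ok]
  18: obs=y cand={0,1,3,4} pick 4 [2->4 ok]
  19: obs=x cand={2} pick 2 [4->2 ok]

0,3,4,1,3,1,2,1,3,0,3,2,4,1,2,4,1,2,4,2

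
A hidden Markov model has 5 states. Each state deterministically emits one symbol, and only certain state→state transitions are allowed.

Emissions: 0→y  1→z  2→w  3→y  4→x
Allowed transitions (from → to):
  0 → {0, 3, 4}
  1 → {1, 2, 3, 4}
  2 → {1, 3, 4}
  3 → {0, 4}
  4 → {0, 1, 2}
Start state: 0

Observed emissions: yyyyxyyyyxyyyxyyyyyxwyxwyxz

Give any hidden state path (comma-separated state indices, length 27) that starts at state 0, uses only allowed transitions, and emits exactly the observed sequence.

  [0] y  {0,3}  => 0  start
  [1] y  {0,3}  => 0  0->0 ok
  [2] y  {0,3}  => 0  0->0 ok
  [3] y  {0,3}  => 3  0->3 ok
  [4] x  {4}  => 4  3->4 ok
  [5] y  {0,3}  => 0  4->0 ok
  [6] y  {0,3}  => 3  0->3 ok
  [7] y  {0,3}  => 0  3->0 ok
  [8] y  {0,3}  => 0  0->0 ok
  [9] x  {4}  => 4  0->4 ok
  [10] y  {0,3}  => 0  4->0 ok
  [11] y  {0,3}  => 0  0->0 ok
  [12] y  {0,3}  => 0  0->0 ok
  [13] x  {4}  => 4  0->4 ok
  [14] y  {0,3}  => 0  4->0 ok
  [15] y  {0,3}  => 3  0->3 ok
  [16] y  {0,3}  => 0  3->0 ok
  [17] y  {0,3}  => 0  0->0 ok
  [18] y  {0,3}  => 3  0->3 ok
  [19] x  {4}  => 4  3->4 ok
  [20] w  {2}  => 2  4->2 ok
  [21] y  {0,3}  => 3  2->3 ok
  [22] x  {4}  => 4  3->4 ok
  [23] w  {2}  => 2  4->2 ok
  [24] y  {0,3}  => 3  2->3 ok
  [25] x  {4}  => 4  3->4 ok
  [26] z  {1}  => 1  4->1 ok

0,0,0,3,4,0,3,0,0,4,0,0,0,4,0,3,0,0,3,4,2,3,4,2,3,4,1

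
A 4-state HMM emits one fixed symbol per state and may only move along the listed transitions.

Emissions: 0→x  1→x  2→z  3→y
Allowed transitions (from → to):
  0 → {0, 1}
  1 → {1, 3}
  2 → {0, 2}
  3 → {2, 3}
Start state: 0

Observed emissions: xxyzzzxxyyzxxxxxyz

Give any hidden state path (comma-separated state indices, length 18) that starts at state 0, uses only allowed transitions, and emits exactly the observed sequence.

0,1,3,2,2,2,0,1,3,3,2,0,0,0,0,1,3,2

  0: obs=x cand={0,1} pick 0 [start]
  1: obs=x cand={0,1} pick 1 [0->1 ok]
  2: obs=y cand={3} pick 3 [1->3 ok]
  3: obs=z cand={2} pick 2 [3->2 ok]
  4: obs=z cand={2} pick 2 [2->2 ok]
  5: obs=z cand={2} pick 2 [2->2 ok]
  6: obs=x cand={0,1} pick 0 [2->0 ok]
  7: obs=x cand={0,1} pick 1 [0->1 ok]
  8: obs=y cand={3} pick 3 [1->3 ok]
  9: obs=y cand={3} pick 3 [3->3 ok]
  10: obs=z cand={2} pick 2 [3->2 ok]
  11: obs=x cand={0,1} pick 0 [2->0 ok]
  12: obs=x cand={0,1} pick 0 [0->0 ok]
  13: obs=x cand={0,1} pick 0 [0->0 ok]
  14: obs=x cand={0,1} pick 0 [0->0 ok]
  15: obs=x cand={0,1} pick 1 [0->1 ok]
  16: obs=y cand={3} pick 3 [1->3 ok]
  17: obs=z cand={2} pick 2 [3->2 ok]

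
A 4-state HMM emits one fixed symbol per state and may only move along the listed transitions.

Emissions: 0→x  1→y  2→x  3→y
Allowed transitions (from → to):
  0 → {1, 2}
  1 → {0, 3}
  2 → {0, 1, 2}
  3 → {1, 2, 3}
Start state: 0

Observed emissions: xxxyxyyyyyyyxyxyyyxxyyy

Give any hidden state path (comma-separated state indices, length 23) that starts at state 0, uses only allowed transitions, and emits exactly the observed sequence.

0,2,2,1,0,1,3,1,3,1,3,3,2,1,0,1,3,3,2,2,1,3,3

  [0] x  {0,2}  => 0  start
  [1] x  {0,2}  => 2  0->2 ok
  [2] x  {0,2}  => 2  2->2 ok
  [3] y  {1,3}  => 1  2->1 ok
  [4] x  {0,2}  => 0  1->0 ok
  [5] y  {1,3}  => 1  0->1 ok
  [6] y  {1,3}  => 3  1->3 ok
  [7] y  {1,3}  => 1  3->1 ok
  [8] y  {1,3}  => 3  1->3 ok
  [9] y  {1,3}  => 1  3->1 ok
  [10] y  {1,3}  => 3  1->3 ok
  [11] y  {1,3}  => 3  3->3 ok
  [12] x  {0,2}  => 2  3->2 ok
  [13] y  {1,3}  => 1  2->1 ok
  [14] x  {0,2}  => 0  1->0 ok
  [15] y  {1,3}  => 1  0->1 ok
  [16] y  {1,3}  => 3  1->3 ok
  [17] y  {1,3}  => 3  3->3 ok
  [18] x  {0,2}  => 2  3->2 ok
  [19] x  {0,2}  => 2  2->2 ok
  [20] y  {1,3}  => 1  2->1 ok
  [21] y  {1,3}  => 3  1->3 ok
  [22] y  {1,3}  => 3  3->3 ok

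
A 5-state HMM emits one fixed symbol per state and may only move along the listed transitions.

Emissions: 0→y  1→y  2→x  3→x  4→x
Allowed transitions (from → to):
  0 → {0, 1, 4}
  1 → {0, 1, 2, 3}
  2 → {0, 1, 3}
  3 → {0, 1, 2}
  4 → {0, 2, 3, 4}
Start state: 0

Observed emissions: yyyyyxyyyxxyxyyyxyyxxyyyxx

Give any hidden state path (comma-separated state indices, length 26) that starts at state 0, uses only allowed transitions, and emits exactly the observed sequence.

0,1,0,0,0,4,0,1,1,3,2,1,2,1,0,1,2,0,0,4,3,1,0,1,2,3

  [0] y  {0,1}  => 0  start
  [1] y  {0,1}  => 1  0->1 ok
  [2] y  {0,1}  => 0  1->0 ok
  [3] y  {0,1}  => 0  0->0 ok
  [4] y  {0,1}  => 0  0->0 ok
  [5] x  {2,3,4}  => 4  0->4 ok
  [6] y  {0,1}  => 0  4->0 ok
  [7] y  {0,1}  => 1  0->1 ok
  [8] y  {0,1}  => 1  1->1 ok
  [9] x  {2,3,4}  => 3  1->3 ok
  [10] x  {2,3,4}  => 2  3->2 ok
  [11] y  {0,1}  => 1  2->1 ok
  [12] x  {2,3,4}  => 2  1->2 ok
  [13] y  {0,1}  => 1  2->1 ok
  [14] y  {0,1}  => 0  1->0 ok
  [15] y  {0,1}  => 1  0->1 ok
  [16] x  {2,3,4}  => 2  1->2 ok
  [17] y  {0,1}  => 0  2->0 ok
  [18] y  {0,1}  => 0  0->0 ok
  [19] x  {2,3,4}  => 4  0->4 ok
  [20] x  {2,3,4}  => 3  4->3 ok
  [21] y  {0,1}  => 1  3->1 ok
  [22] y  {0,1}  => 0  1->0 ok
  [23] y  {0,1}  => 1  0->1 ok
  [24] x  {2,3,4}  => 2  1->2 ok
  [25] x  {2,3,4}  => 3  2->3 ok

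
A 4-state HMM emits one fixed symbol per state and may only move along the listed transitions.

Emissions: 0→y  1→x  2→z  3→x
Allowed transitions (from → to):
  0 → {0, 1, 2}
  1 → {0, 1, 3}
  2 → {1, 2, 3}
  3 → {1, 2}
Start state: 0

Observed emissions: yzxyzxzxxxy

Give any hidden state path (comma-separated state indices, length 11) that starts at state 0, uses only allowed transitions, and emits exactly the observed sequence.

0,2,1,0,2,3,2,1,1,1,0

  0: obs=y cand={0} pick 0 [start]
  1: obs=z cand={2} pick 2 [0->2 ok]
  2: obs=x cand={1,3} pick 1 [2->1 ok]
  3: obs=y cand={0} pick 0 [1->0 ok]
  4: obs=z cand={2} pick 2 [0->2 ok]
  5: obs=x cand={1,3} pick 3 [2->3 ok]
  6: obs=z cand={2} pick 2 [3->2 ok]
  7: obs=x cand={1,3} pick 1 [2->1 ok]
  8: obs=x cand={1,3} pick 1 [1->1 ok]
  9: obs=x cand={1,3} pick 1 [1->1 ok]
  10: obs=y cand={0} pick 0 [1->0 ok]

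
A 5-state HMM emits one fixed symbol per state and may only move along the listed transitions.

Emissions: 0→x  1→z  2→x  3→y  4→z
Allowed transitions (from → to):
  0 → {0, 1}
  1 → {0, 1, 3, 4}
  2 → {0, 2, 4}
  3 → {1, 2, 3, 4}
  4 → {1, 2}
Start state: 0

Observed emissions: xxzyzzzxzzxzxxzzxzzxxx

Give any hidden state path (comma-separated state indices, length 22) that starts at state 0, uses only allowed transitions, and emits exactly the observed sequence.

  t0 'x' -> {0,2}, take 0 (start)
  t1 'x' -> {0,2}, take 0 (0->0 ok)
  t2 'z' -> {1,4}, take 1 (0->1 ok)
  t3 'y' -> {3}, take 3 (1->3 ok)
  t4 'z' -> {1,4}, take 4 (3->4 ok)
  t5 'z' -> {1,4}, take 1 (4->1 ok)
  t6 'z' -> {1,4}, take 1 (1->1 ok)
  t7 'x' -> {0,2}, take 0 (1->0 ok)
  t8 'z' -> {1,4}, take 1 (0->1 ok)
  t9 'z' -> {1,4}, take 1 (1->1 ok)
  t10 'x' -> {0,2}, take 0 (1->0 ok)
  t11 'z' -> {1,4}, take 1 (0->1 ok)
  t12 'x' -> {0,2}, take 0 (1->0 ok)
  t13 'x' -> {0,2}, take 0 (0->0 ok)
  t14 'z' -> {1,4}, take 1 (0->1 ok)
  t15 'z' -> {1,4}, take 1 (1->1 ok)
  t16 'x' -> {0,2}, take 0 (1->0 ok)
  t17 'z' -> {1,4}, take 1 (0->1 ok)
  t18 'z' -> {1,4}, take 4 (1->4 ok)
  t19 'x' -> {0,2}, take 2 (4->2 ok)
  t20 'x' -> {0,2}, take 2 (2->2 ok)
  t21 'x' -> {0,2}, take 2 (2->2 ok)

0,0,1,3,4,1,1,0,1,1,0,1,0,0,1,1,0,1,4,2,2,2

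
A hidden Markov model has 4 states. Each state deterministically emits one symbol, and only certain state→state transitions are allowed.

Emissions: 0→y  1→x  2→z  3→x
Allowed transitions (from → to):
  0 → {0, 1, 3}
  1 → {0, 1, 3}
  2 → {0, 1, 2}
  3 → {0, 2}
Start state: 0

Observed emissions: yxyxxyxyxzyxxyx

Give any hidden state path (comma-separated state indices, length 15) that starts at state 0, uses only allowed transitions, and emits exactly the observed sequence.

  0: obs=y cand={0} pick 0 [start]
  1: obs=x cand={1,3} pick 3 [0->3 ok]
  2: obs=y cand={0} pick 0 [3->0 ok]
  3: obs=x cand={1,3} pick 1 [0->1 ok]
  4: obs=x cand={1,3} pick 3 [1->3 ok]
  5: obs=y cand={0} pick 0 [3->0 ok]
  6: obs=x cand={1,3} pick 1 [0->1 ok]
  7: obs=y cand={0} pick 0 [1->0 ok]
  8: obs=x cand={1,3} pick 3 [0->3 ok]
  9: obs=z cand={2} pick 2 [3->2 ok]
  10: obs=y cand={0} pick 0 [2->0 ok]
  11: obs=x cand={1,3} pick 1 [0->1 ok]
  12: obs=x cand={1,3} pick 3 [1->3 ok]
  13: obs=y cand={0} pick 0 [3->0 ok]
  14: obs=x cand={1,3} pick 1 [0->1 ok]

0,3,0,1,3,0,1,0,3,2,0,1,3,0,1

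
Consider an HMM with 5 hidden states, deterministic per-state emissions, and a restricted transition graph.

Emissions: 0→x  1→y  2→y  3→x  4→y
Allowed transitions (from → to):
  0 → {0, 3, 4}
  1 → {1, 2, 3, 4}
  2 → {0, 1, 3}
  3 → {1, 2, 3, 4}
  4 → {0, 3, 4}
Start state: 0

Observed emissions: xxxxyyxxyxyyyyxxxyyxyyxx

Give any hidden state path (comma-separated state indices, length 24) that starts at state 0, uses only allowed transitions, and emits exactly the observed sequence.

0,0,0,3,4,4,0,0,4,3,1,2,1,2,0,0,3,1,2,0,4,4,0,3

  0: obs=x cand={0,3} pick 0 [start]
  1: obs=x cand={0,3} pick 0 [0->0 ok]
  2: obs=x cand={0,3} pick 0 [0->0 ok]
  3: obs=x cand={0,3} pick 3 [0->3 ok]
  4: obs=y cand={1,2,4} pick 4 [3->4 ok]
  5: obs=y cand={1,2,4} pick 4 [4->4 ok]
  6: obs=x cand={0,3} pick 0 [4->0 ok]
  7: obs=x cand={0,3} pick 0 [0->0 ok]
  8: obs=y cand={1,2,4} pick 4 [0->4 ok]
  9: obs=x cand={0,3} pick 3 [4->3 ok]
  10: obs=y cand={1,2,4} pick 1 [3->1 ok]
  11: obs=y cand={1,2,4} pick 2 [1->2 ok]
  12: obs=y cand={1,2,4} pick 1 [2->1 ok]
  13: obs=y cand={1,2,4} pick 2 [1->2 ok]
  14: obs=x cand={0,3} pick 0 [2->0 ok]
  15: obs=x cand={0,3} pick 0 [0->0 ok]
  16: obs=x cand={0,3} pick 3 [0->3 ok]
  17: obs=y cand={1,2,4} pick 1 [3->1 ok]
  18: obs=y cand={1,2,4} pick 2 [1->2 ok]
  19: obs=x cand={0,3} pick 0 [2->0 ok]
  20: obs=y cand={1,2,4} pick 4 [0->4 ok]
  21: obs=y cand={1,2,4} pick 4 [4->4 ok]
  22: obs=x cand={0,3} pick 0 [4->0 ok]
  23: obs=x cand={0,3} pick 3 [0->3 ok]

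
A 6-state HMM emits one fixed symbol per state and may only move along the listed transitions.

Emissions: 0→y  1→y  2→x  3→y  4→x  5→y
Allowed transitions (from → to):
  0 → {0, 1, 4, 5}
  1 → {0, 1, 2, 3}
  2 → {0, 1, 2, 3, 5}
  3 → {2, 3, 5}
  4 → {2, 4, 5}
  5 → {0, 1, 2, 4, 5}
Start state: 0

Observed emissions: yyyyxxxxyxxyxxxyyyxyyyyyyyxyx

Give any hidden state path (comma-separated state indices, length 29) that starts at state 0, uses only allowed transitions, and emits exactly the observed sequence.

0,0,5,0,4,4,4,4,5,4,2,5,2,2,2,5,5,5,2,0,5,0,0,0,1,0,4,5,2

  t0 'y' -> {0,1,3,5}, take 0 (start)
  t1 'y' -> {0,1,3,5}, take 0 (0->0 ok)
  t2 'y' -> {0,1,3,5}, take 5 (0->5 ok)
  t3 'y' -> {0,1,3,5}, take 0 (5->0 ok)
  t4 'x' -> {2,4}, take 4 (0->4 ok)
  t5 'x' -> {2,4}, take 4 (4->4 ok)
  t6 'x' -> {2,4}, take 4 (4->4 ok)
  t7 'x' -> {2,4}, take 4 (4->4 ok)
  t8 'y' -> {0,1,3,5}, take 5 (4->5 ok)
  t9 'x' -> {2,4}, take 4 (5->4 ok)
  t10 'x' -> {2,4}, take 2 (4->2 ok)
  t11 'y' -> {0,1,3,5}, take 5 (2->5 ok)
  t12 'x' -> {2,4}, take 2 (5->2 ok)
  t13 'x' -> {2,4}, take 2 (2->2 ok)
  t14 'x' -> {2,4}, take 2 (2->2 ok)
  t15 'y' -> {0,1,3,5}, take 5 (2->5 ok)
  t16 'y' -> {0,1,3,5}, take 5 (5->5 ok)
  t17 'y' -> {0,1,3,5}, take 5 (5->5 ok)
  t18 'x' -> {2,4}, take 2 (5->2 ok)
  t19 'y' -> {0,1,3,5}, take 0 (2->0 ok)
  t20 'y' -> {0,1,3,5}, take 5 (0->5 ok)
  t21 'y' -> {0,1,3,5}, take 0 (5->0 ok)
  t22 'y' -> {0,1,3,5}, take 0 (0->0 ok)
  t23 'y' -> {0,1,3,5}, take 0 (0->0 ok)
  t24 'y' -> {0,1,3,5}, take 1 (0->1 ok)
  t25 'y' -> {0,1,3,5}, take 0 (1->0 ok)
  t26 'x' -> {2,4}, take 4 (0->4 ok)
  t27 'y' -> {0,1,3,5}, take 5 (4->5 ok)
  t28 'x' -> {2,4}, take 2 (5->2 ok)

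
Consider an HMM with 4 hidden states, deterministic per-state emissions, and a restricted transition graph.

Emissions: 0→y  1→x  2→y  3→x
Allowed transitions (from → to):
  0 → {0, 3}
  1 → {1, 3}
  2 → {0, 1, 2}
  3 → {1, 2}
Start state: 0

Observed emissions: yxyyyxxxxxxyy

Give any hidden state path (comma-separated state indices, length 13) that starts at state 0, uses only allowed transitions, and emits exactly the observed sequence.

0,3,2,0,0,3,1,1,3,1,3,2,2

  [0] y  {0,2}  => 0  start
  [1] x  {1,3}  => 3  0->3 ok
  [2] y  {0,2}  => 2  3->2 ok
  [3] y  {0,2}  => 0  2->0 ok
  [4] y  {0,2}  => 0  0->0 ok
  [5] x  {1,3}  => 3  0->3 ok
  [6] x  {1,3}  => 1  3->1 ok
  [7] x  {1,3}  => 1  1->1 ok
  [8] x  {1,3}  => 3  1->3 ok
  [9] x  {1,3}  => 1  3->1 ok
  [10] x  {1,3}  => 3  1->3 ok
  [11] y  {0,2}  => 2  3->2 ok
  [12] y  {0,2}  => 2  2->2 ok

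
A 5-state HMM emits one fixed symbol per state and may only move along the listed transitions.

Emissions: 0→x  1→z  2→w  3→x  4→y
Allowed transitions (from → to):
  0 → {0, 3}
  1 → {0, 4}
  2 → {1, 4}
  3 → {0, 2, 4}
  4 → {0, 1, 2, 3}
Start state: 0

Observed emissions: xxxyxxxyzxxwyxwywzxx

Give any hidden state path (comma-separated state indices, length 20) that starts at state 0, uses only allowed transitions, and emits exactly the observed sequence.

  [0] x  {0,3}  => 0  start
  [1] x  {0,3}  => 0  0->0 ok
  [2] x  {0,3}  => 3  0->3 ok
  [3] y  {4}  => 4  3->4 ok
  [4] x  {0,3}  => 0  4->0 ok
  [5] x  {0,3}  => 0  0->0 ok
  [6] x  {0,3}  => 3  0->3 ok
  [7] y  {4}  => 4  3->4 ok
  [8] z  {1}  => 1  4->1 ok
  [9] x  {0,3}  => 0  1->0 ok
  [10] x  {0,3}  => 3  0->3 ok
  [11] w  {2}  => 2  3->2 ok
  [12] y  {4}  => 4  2->4 ok
  [13] x  {0,3}  => 3  4->3 ok
  [14] w  {2}  => 2  3->2 ok
  [15] y  {4}  => 4  2->4 ok
  [16] w  {2}  => 2  4->2 ok
  [17] z  {1}  => 1  2->1 ok
  [18] x  {0,3}  => 0  1->0 ok
  [19] x  {0,3}  => 0  0->0 ok

0,0,3,4,0,0,3,4,1,0,3,2,4,3,2,4,2,1,0,0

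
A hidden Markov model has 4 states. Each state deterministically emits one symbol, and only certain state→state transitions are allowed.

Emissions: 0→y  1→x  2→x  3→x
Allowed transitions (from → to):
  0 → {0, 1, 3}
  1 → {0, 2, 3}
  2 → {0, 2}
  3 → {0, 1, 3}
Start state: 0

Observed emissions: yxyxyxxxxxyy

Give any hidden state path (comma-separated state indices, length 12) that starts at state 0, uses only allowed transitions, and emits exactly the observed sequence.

0,1,0,1,0,3,3,1,2,2,0,0

  0: obs=y cand={0} pick 0 [start]
  1: obs=x cand={1,2,3} pick 1 [0->1 ok]
  2: obs=y cand={0} pick 0 [1->0 ok]
  3: obs=x cand={1,2,3} pick 1 [0->1 ok]
  4: obs=y cand={0} pick 0 [1->0 ok]
  5: obs=x cand={1,2,3} pick 3 [0->3 ok]
  6: obs=x cand={1,2,3} pick 3 [3->3 ok]
  7: obs=x cand={1,2,3} pick 1 [3->1 ok]
  8: obs=x cand={1,2,3} pick 2 [1->2 ok]
  9: obs=x cand={1,2,3} pick 2 [2->2 ok]
  10: obs=y cand={0} pick 0 [2->0 ok]
  11: obs=y cand={0} pick 0 [0->0 ok]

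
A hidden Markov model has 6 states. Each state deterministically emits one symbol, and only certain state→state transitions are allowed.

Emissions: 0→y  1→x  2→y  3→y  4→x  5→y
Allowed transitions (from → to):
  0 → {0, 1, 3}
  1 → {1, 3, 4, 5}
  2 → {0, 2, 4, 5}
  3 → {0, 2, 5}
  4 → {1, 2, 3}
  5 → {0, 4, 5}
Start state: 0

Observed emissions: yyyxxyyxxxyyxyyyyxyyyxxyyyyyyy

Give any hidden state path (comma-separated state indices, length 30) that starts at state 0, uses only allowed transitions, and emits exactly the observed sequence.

  [0] y  {0,2,3,5}  => 0  start
  [1] y  {0,2,3,5}  => 3  0->3 ok
  [2] y  {0,2,3,5}  => 5  3->5 ok
  [3] x  {1,4}  => 4  5->4 ok
  [4] x  {1,4}  => 1  4->1 ok
  [5] y  {0,2,3,5}  => 5  1->5 ok
  [6] y  {0,2,3,5}  => 5  5->5 ok
  [7] x  {1,4}  => 4  5->4 ok
  [8] x  {1,4}  => 1  4->1 ok
  [9] x  {1,4}  => 4  1->4 ok
  [10] y  {0,2,3,5}  => 3  4->3 ok
  [11] y  {0,2,3,5}  => 2  3->2 ok
  [12] x  {1,4}  => 4  2->4 ok
  [13] y  {0,2,3,5}  => 3  4->3 ok
  [14] y  {0,2,3,5}  => 0  3->0 ok
  [15] y  {0,2,3,5}  => 3  0->3 ok
  [16] y  {0,2,3,5}  => 5  3->5 ok
  [17] x  {1,4}  => 4  5->4 ok
  [18] y  {0,2,3,5}  => 3  4->3 ok
  [19] y  {0,2,3,5}  => 5  3->5 ok
  [20] y  {0,2,3,5}  => 0  5->0 ok
  [21] x  {1,4}  => 1  0->1 ok
  [22] x  {1,4}  => 1  1->1 ok
  [23] y  {0,2,3,5}  => 3  1->3 ok
  [24] y  {0,2,3,5}  => 2  3->2 ok
  [25] y  {0,2,3,5}  => 0  2->0 ok
  [26] y  {0,2,3,5}  => 0  0->0 ok
  [27] y  {0,2,3,5}  => 0  0->0 ok
  [28] y  {0,2,3,5}  => 0  0->0 ok
  [29] y  {0,2,3,5}  => 3  0->3 ok

0,3,5,4,1,5,5,4,1,4,3,2,4,3,0,3,5,4,3,5,0,1,1,3,2,0,0,0,0,3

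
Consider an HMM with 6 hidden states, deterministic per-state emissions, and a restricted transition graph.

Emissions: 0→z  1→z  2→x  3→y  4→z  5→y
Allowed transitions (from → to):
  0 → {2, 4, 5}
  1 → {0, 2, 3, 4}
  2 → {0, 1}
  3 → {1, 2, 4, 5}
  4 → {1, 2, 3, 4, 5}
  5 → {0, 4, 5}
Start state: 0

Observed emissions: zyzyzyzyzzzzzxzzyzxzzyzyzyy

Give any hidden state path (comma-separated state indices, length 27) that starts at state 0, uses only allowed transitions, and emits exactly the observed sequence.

0,5,0,5,4,3,4,5,0,4,4,4,1,2,0,4,5,4,2,1,4,5,4,5,4,3,5

  pos 0: z in {0,1,4}, choose 0; start
  pos 1: y in {3,5}, choose 5; 0->5 ok
  pos 2: z in {0,1,4}, choose 0; 5->0 ok
  pos 3: y in {3,5}, choose 5; 0->5 ok
  pos 4: z in {0,1,4}, choose 4; 5->4 ok
  pos 5: y in {3,5}, choose 3; 4->3 ok
  pos 6: z in {0,1,4}, choose 4; 3->4 ok
  pos 7: y in {3,5}, choose 5; 4->5 ok
  pos 8: z in {0,1,4}, choose 0; 5->0 ok
  pos 9: z in {0,1,4}, choose 4; 0->4 ok
  pos 10: z in {0,1,4}, choose 4; 4->4 ok
  pos 11: z in {0,1,4}, choose 4; 4->4 ok
  pos 12: z in {0,1,4}, choose 1; 4->1 ok
  pos 13: x in {2}, choose 2; 1->2 ok
  pos 14: z in {0,1,4}, choose 0; 2->0 ok
  pos 15: z in {0,1,4}, choose 4; 0->4 ok
  pos 16: y in {3,5}, choose 5; 4->5 ok
  pos 17: z in {0,1,4}, choose 4; 5->4 ok
  pos 18: x in {2}, choose 2; 4->2 ok
  pos 19: z in {0,1,4}, choose 1; 2->1 ok
  pos 20: z in {0,1,4}, choose 4; 1->4 ok
  pos 21: y in {3,5}, choose 5; 4->5 ok
  pos 22: z in {0,1,4}, choose 4; 5->4 ok
  pos 23: y in {3,5}, choose 5; 4->5 ok
  pos 24: z in {0,1,4}, choose 4; 5->4 ok
  pos 25: y in {3,5}, choose 3; 4->3 ok
  pos 26: y in {3,5}, choose 5; 3->5 ok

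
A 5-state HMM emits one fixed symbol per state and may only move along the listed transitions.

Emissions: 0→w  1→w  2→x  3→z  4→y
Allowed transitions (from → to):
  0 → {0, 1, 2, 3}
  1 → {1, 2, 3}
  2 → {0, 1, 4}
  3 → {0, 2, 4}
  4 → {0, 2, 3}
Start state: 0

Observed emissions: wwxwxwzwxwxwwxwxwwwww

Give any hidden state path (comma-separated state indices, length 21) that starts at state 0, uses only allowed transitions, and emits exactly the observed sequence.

  [0] w  {0,1}  => 0  start
  [1] w  {0,1}  => 0  0->0 ok
  [2] x  {2}  => 2  0->2 ok
  [3] w  {0,1}  => 0  2->0 ok
  [4] x  {2}  => 2  0->2 ok
  [5] w  {0,1}  => 0  2->0 ok
  [6] z  {3}  => 3  0->3 ok
  [7] w  {0,1}  => 0  3->0 ok
  [8] x  {2}  => 2  0->2 ok
  [9] w  {0,1}  => 1  2->1 ok
  [10] x  {2}  => 2  1->2 ok
  [11] w  {0,1}  => 1  2->1 ok
  [12] w  {0,1}  => 1  1->1 ok
  [13] x  {2}  => 2  1->2 ok
  [14] w  {0,1}  => 1  2->1 ok
  [15] x  {2}  => 2  1->2 ok
  [16] w  {0,1}  => 0  2->0 ok
  [17] w  {0,1}  => 0  0->0 ok
  [18] w  {0,1}  => 0  0->0 ok
  [19] w  {0,1}  => 0  0->0 ok
  [20] w  {0,1}  => 1  0->1 ok

0,0,2,0,2,0,3,0,2,1,2,1,1,2,1,2,0,0,0,0,1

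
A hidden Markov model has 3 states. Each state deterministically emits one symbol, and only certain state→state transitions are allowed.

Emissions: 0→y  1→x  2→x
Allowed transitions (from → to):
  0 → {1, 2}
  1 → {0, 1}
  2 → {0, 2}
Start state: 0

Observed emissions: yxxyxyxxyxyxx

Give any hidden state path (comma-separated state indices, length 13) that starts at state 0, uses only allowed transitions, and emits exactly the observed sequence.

0,2,2,0,2,0,1,1,0,2,0,1,1

  pos 0: y in {0}, choose 0; start
  pos 1: x in {1,2}, choose 2; 0->2 ok
  pos 2: x in {1,2}, choose 2; 2->2 ok
  pos 3: y in {0}, choose 0; 2->0 ok
  pos 4: x in {1,2}, choose 2; 0->2 ok
  pos 5: y in {0}, choose 0; 2->0 ok
  pos 6: x in {1,2}, choose 1; 0->1 ok
  pos 7: x in {1,2}, choose 1; 1->1 ok
  pos 8: y in {0}, choose 0; 1->0 ok
  pos 9: x in {1,2}, choose 2; 0->2 ok
  pos 10: y in {0}, choose 0; 2->0 ok
  pos 11: x in {1,2}, choose 1; 0->1 ok
  pos 12: x in {1,2}, choose 1; 1->1 ok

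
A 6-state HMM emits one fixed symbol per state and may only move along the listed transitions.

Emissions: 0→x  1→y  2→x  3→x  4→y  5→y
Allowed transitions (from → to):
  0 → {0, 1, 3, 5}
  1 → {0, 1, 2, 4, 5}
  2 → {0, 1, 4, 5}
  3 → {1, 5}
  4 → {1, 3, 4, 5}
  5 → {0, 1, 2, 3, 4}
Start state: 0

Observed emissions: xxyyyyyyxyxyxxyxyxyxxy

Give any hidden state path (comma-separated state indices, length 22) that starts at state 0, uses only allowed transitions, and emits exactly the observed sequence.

  [0] x  {0,2,3}  => 0  start
  [1] x  {0,2,3}  => 3  0->3 ok
  [2] y  {1,4,5}  => 5  3->5 ok
  [3] y  {1,4,5}  => 4  5->4 ok
  [4] y  {1,4,5}  => 5  4->5 ok
  [5] y  {1,4,5}  => 1  5->1 ok
  [6] y  {1,4,5}  => 5  1->5 ok
  [7] y  {1,4,5}  => 1  5->1 ok
  [8] x  {0,2,3}  => 2  1->2 ok
  [9] y  {1,4,5}  => 5  2->5 ok
  [10] x  {0,2,3}  => 0  5->0 ok
  [11] y  {1,4,5}  => 1  0->1 ok
  [12] x  {0,2,3}  => 2  1->2 ok
  [13] x  {0,2,3}  => 0  2->0 ok
  [14] y  {1,4,5}  => 1  0->1 ok
  [15] x  {0,2,3}  => 2  1->2 ok
  [16] y  {1,4,5}  => 1  2->1 ok
  [17] x  {0,2,3}  => 2  1->2 ok
  [18] y  {1,4,5}  => 1  2->1 ok
  [19] x  {0,2,3}  => 0  1->0 ok
  [20] x  {0,2,3}  => 3  0->3 ok
  [21] y  {1,4,5}  => 5  3->5 ok

0,3,5,4,5,1,5,1,2,5,0,1,2,0,1,2,1,2,1,0,3,5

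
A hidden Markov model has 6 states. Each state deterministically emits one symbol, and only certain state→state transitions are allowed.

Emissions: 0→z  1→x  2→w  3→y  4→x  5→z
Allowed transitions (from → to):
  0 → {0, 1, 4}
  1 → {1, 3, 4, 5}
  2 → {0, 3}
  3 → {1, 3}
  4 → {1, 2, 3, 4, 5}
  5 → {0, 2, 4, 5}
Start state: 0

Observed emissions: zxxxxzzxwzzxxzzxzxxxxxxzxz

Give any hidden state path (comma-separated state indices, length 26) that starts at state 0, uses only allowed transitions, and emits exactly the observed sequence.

  [0] z  {0,5}  => 0  start
  [1] x  {1,4}  => 4  0->4 ok
  [2] x  {1,4}  => 1  4->1 ok
  [3] x  {1,4}  => 4  1->4 ok
  [4] x  {1,4}  => 1  4->1 ok
  [5] z  {0,5}  => 5  1->5 ok
  [6] z  {0,5}  => 0  5->0 ok
  [7] x  {1,4}  => 4  0->4 ok
  [8] w  {2}  => 2  4->2 ok
  [9] z  {0,5}  => 0  2->0 ok
  [10] z  {0,5}  => 0  0->0 ok
  [11] x  {1,4}  => 1  0->1 ok
  [12] x  {1,4}  => 4  1->4 ok
  [13] z  {0,5}  => 5  4->5 ok
  [14] z  {0,5}  => 5  5->5 ok
  [15] x  {1,4}  => 4  5->4 ok
  [16] z  {0,5}  => 5  4->5 ok
  [17] x  {1,4}  => 4  5->4 ok
  [18] x  {1,4}  => 4  4->4 ok
  [19] x  {1,4}  => 1  4->1 ok
  [20] x  {1,4}  => 1  1->1 ok
  [21] x  {1,4}  => 4  1->4 ok
  [22] x  {1,4}  => 4  4->4 ok
  [23] z  {0,5}  => 5  4->5 ok
  [24] x  {1,4}  => 4  5->4 ok
  [25] z  {0,5}  => 5  4->5 ok

0,4,1,4,1,5,0,4,2,0,0,1,4,5,5,4,5,4,4,1,1,4,4,5,4,5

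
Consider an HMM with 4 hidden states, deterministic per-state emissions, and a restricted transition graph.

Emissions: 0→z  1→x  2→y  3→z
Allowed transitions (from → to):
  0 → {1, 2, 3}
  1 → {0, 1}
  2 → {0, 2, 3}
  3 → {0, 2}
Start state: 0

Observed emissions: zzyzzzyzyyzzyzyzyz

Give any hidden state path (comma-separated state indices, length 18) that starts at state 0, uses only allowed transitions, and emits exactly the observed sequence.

0,3,2,3,0,3,2,0,2,2,3,0,2,3,2,3,2,0

  0: obs=z cand={0,3} pick 0 [start]
  1: obs=z cand={0,3} pick 3 [0->3 ok]
  2: obs=y cand={2} pick 2 [3->2 ok]
  3: obs=z cand={0,3} pick 3 [2->3 ok]
  4: obs=z cand={0,3} pick 0 [3->0 ok]
  5: obs=z cand={0,3} pick 3 [0->3 ok]
  6: obs=y cand={2} pick 2 [3->2 ok]
  7: obs=z cand={0,3} pick 0 [2->0 ok]
  8: obs=y cand={2} pick 2 [0->2 ok]
  9: obs=y cand={2} pick 2 [2->2 ok]
  10: obs=z cand={0,3} pick 3 [2->3 ok]
  11: obs=z cand={0,3} pick 0 [3->0 ok]
  12: obs=y cand={2} pick 2 [0->2 ok]
  13: obs=z cand={0,3} pick 3 [2->3 ok]
  14: obs=y cand={2} pick 2 [3->2 ok]
  15: obs=z cand={0,3} pick 3 [2->3 ok]
  16: obs=y cand={2} pick 2 [3->2 ok]
  17: obs=z cand={0,3} pick 0 [2->0 ok]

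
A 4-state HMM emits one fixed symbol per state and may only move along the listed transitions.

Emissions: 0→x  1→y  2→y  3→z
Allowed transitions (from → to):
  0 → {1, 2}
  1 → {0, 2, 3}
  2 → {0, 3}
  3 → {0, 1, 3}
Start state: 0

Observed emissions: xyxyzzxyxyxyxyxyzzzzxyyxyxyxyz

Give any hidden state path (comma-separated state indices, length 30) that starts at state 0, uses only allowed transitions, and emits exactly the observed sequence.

0,2,0,2,3,3,0,2,0,1,0,1,0,2,0,2,3,3,3,3,0,1,2,0,1,0,2,0,2,3

  pos 0: x in {0}, choose 0; start
  pos 1: y in {1,2}, choose 2; 0->2 ok
  pos 2: x in {0}, choose 0; 2->0 ok
  pos 3: y in {1,2}, choose 2; 0->2 ok
  pos 4: z in {3}, choose 3; 2->3 ok
  pos 5: z in {3}, choose 3; 3->3 ok
  pos 6: x in {0}, choose 0; 3->0 ok
  pos 7: y in {1,2}, choose 2; 0->2 ok
  pos 8: x in {0}, choose 0; 2->0 ok
  pos 9: y in {1,2}, choose 1; 0->1 ok
  pos 10: x in {0}, choose 0; 1->0 ok
  pos 11: y in {1,2}, choose 1; 0->1 ok
  pos 12: x in {0}, choose 0; 1->0 ok
  pos 13: y in {1,2}, choose 2; 0->2 ok
  pos 14: x in {0}, choose 0; 2->0 ok
  pos 15: y in {1,2}, choose 2; 0->2 ok
  pos 16: z in {3}, choose 3; 2->3 ok
  pos 17: z in {3}, choose 3; 3->3 ok
  pos 18: z in {3}, choose 3; 3->3 ok
  pos 19: z in {3}, choose 3; 3->3 ok
  pos 20: x in {0}, choose 0; 3->0 ok
  pos 21: y in {1,2}, choose 1; 0->1 ok
  pos 22: y in {1,2}, choose 2; 1->2 ok
  pos 23: x in {0}, choose 0; 2->0 ok
  pos 24: y in {1,2}, choose 1; 0->1 ok
  pos 25: x in {0}, choose 0; 1->0 ok
  pos 26: y in {1,2}, choose 2; 0->2 ok
  pos 27: x in {0}, choose 0; 2->0 ok
  pos 28: y in {1,2}, choose 2; 0->2 ok
  pos 29: z in {3}, choose 3; 2->3 ok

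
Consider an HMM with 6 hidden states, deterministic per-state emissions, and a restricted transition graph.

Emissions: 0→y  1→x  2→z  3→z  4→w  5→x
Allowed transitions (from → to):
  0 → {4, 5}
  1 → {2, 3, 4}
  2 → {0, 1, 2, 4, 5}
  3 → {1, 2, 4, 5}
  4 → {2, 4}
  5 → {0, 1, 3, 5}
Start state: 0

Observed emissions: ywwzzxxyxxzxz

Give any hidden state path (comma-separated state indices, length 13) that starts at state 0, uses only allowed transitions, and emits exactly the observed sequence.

  0: obs=y cand={0} pick 0 [start]
  1: obs=w cand={4} pick 4 [0->4 ok]
  2: obs=w cand={4} pick 4 [4->4 ok]
  3: obs=z cand={2,3} pick 2 [4->2 ok]
  4: obs=z cand={2,3} pick 2 [2->2 ok]
  5: obs=x cand={1,5} pick 5 [2->5 ok]
  6: obs=x cand={1,5} pick 5 [5->5 ok]
  7: obs=y cand={0} pick 0 [5->0 ok]
  8: obs=x cand={1,5} pick 5 [0->5 ok]
  9: obs=x cand={1,5} pick 1 [5->1 ok]
  10: obs=z cand={2,3} pick 3 [1->3 ok]
  11: obs=x cand={1,5} pick 1 [3->1 ok]
  12: obs=z cand={2,3} pick 3 [1->3 ok]

0,4,4,2,2,5,5,0,5,1,3,1,3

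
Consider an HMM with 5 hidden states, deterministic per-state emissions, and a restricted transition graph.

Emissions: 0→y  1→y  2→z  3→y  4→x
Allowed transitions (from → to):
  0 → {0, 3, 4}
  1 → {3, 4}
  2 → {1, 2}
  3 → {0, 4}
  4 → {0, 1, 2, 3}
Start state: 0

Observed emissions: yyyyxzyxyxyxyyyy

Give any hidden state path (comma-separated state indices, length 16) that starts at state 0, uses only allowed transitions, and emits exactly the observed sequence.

  0: obs=y cand={0,1,3} pick 0 [start]
  1: obs=y cand={0,1,3} pick 3 [0->3 ok]
  2: obs=y cand={0,1,3} pick 0 [3->0 ok]
  3: obs=y cand={0,1,3} pick 3 [0->3 ok]
  4: obs=x cand={4} pick 4 [3->4 ok]
  5: obs=z cand={2} pick 2 [4->2 ok]
  6: obs=y cand={0,1,3} pick 1 [2->1 ok]
  7: obs=x cand={4} pick 4 [1->4 ok]
  8: obs=y cand={0,1,3} pick 0 [4->0 ok]
  9: obs=x cand={4} pick 4 [0->4 ok]
  10: obs=y cand={0,1,3} pick 1 [4->1 ok]
  11: obs=x cand={4} pick 4 [1->4 ok]
  12: obs=y cand={0,1,3} pick 0 [4->0 ok]
  13: obs=y cand={0,1,3} pick 3 [0->3 ok]
  14: obs=y cand={0,1,3} pick 0 [3->0 ok]
  15: obs=y cand={0,1,3} pick 0 [0->0 ok]

0,3,0,3,4,2,1,4,0,4,1,4,0,3,0,0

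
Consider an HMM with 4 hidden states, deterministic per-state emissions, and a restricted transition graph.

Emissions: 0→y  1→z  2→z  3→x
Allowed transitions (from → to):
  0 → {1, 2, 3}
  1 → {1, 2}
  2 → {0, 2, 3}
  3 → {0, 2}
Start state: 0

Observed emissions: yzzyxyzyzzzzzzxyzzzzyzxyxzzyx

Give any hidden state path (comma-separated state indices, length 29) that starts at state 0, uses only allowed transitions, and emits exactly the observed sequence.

0,2,2,0,3,0,2,0,1,1,1,1,2,2,3,0,2,2,2,2,0,2,3,0,3,2,2,0,3

  0: obs=y cand={0} pick 0 [start]
  1: obs=z cand={1,2} pick 2 [0->2 ok]
  2: obs=z cand={1,2} pick 2 [2->2 ok]
  3: obs=y cand={0} pick 0 [2->0 ok]
  4: obs=x cand={3} pick 3 [0->3 ok]
  5: obs=y cand={0} pick 0 [3->0 ok]
  6: obs=z cand={1,2} pick 2 [0->2 ok]
  7: obs=y cand={0} pick 0 [2->0 ok]
  8: obs=z cand={1,2} pick 1 [0->1 ok]
  9: obs=z cand={1,2} pick 1 [1->1 ok]
  10: obs=z cand={1,2} pick 1 [1->1 ok]
  11: obs=z cand={1,2} pick 1 [1->1 ok]
  12: obs=z cand={1,2} pick 2 [1->2 ok]
  13: obs=z cand={1,2} pick 2 [2->2 ok]
  14: obs=x cand={3} pick 3 [2->3 ok]
  15: obs=y cand={0} pick 0 [3->0 ok]
  16: obs=z cand={1,2} pick 2 [0->2 ok]
  17: obs=z cand={1,2} pick 2 [2->2 ok]
  18: obs=z cand={1,2} pick 2 [2->2 ok]
  19: obs=z cand={1,2} pick 2 [2->2 ok]
  20: obs=y cand={0} pick 0 [2->0 ok]
  21: obs=z cand={1,2} pick 2 [0->2 ok]
  22: obs=x cand={3} pick 3 [2->3 ok]
  23: obs=y cand={0} pick 0 [3->0 ok]
  24: obs=x cand={3} pick 3 [0->3 ok]
  25: obs=z cand={1,2} pick 2 [3->2 ok]
  26: obs=z cand={1,2} pick 2 [2->2 ok]
  27: obs=y cand={0} pick 0 [2->0 ok]
  28: obs=x cand={3} pick 3 [0->3 ok]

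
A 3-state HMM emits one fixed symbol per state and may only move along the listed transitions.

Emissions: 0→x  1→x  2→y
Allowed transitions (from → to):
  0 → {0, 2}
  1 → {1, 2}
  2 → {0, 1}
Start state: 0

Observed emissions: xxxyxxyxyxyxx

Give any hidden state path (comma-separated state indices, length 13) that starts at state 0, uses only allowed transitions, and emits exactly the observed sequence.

  t0 'x' -> {0,1}, take 0 (start)
  t1 'x' -> {0,1}, take 0 (0->0 ok)
  t2 'x' -> {0,1}, take 0 (0->0 ok)
  t3 'y' -> {2}, take 2 (0->2 ok)
  t4 'x' -> {0,1}, take 1 (2->1 ok)
  t5 'x' -> {0,1}, take 1 (1->1 ok)
  t6 'y' -> {2}, take 2 (1->2 ok)
  t7 'x' -> {0,1}, take 0 (2->0 ok)
  t8 'y' -> {2}, take 2 (0->2 ok)
  t9 'x' -> {0,1}, take 1 (2->1 ok)
  t10 'y' -> {2}, take 2 (1->2 ok)
  t11 'x' -> {0,1}, take 0 (2->0 ok)
  t12 'x' -> {0,1}, take 0 (0->0 ok)

0,0,0,2,1,1,2,0,2,1,2,0,0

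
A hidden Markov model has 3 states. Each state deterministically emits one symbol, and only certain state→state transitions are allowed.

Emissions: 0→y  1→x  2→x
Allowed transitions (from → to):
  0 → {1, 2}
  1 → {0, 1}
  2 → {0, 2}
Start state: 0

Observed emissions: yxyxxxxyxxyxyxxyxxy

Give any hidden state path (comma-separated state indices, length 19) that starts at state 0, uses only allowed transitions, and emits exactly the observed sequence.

  0: obs=y cand={0} pick 0 [start]
  1: obs=x cand={1,2} pick 2 [0->2 ok]
  2: obs=y cand={0} pick 0 [2->0 ok]
  3: obs=x cand={1,2} pick 2 [0->2 ok]
  4: obs=x cand={1,2} pick 2 [2->2 ok]
  5: obs=x cand={1,2} pick 2 [2->2 ok]
  6: obs=x cand={1,2} pick 2 [2->2 ok]
  7: obs=y cand={0} pick 0 [2->0 ok]
  8: obs=x cand={1,2} pick 2 [0->2 ok]
  9: obs=x cand={1,2} pick 2 [2->2 ok]
  10: obs=y cand={0} pick 0 [2->0 ok]
  11: obs=x cand={1,2} pick 2 [0->2 ok]
  12: obs=y cand={0} pick 0 [2->0 ok]
  13: obs=x cand={1,2} pick 1 [0->1 ok]
  14: obs=x cand={1,2} pick 1 [1->1 ok]
  15: obs=y cand={0} pick 0 [1->0 ok]
  16: obs=x cand={1,2} pick 1 [0->1 ok]
  17: obs=x cand={1,2} pick 1 [1->1 ok]
  18: obs=y cand={0} pick 0 [1->0 ok]

0,2,0,2,2,2,2,0,2,2,0,2,0,1,1,0,1,1,0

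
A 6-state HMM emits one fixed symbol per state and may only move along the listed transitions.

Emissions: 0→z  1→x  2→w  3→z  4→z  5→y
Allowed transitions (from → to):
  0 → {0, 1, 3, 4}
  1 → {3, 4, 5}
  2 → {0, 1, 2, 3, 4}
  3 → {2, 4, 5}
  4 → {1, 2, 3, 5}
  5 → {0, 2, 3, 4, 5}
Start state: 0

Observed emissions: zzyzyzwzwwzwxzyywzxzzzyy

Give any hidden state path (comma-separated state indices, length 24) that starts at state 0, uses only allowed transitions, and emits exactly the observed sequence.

  0: obs=z cand={0,3,4} pick 0 [start]
  1: obs=z cand={0,3,4} pick 3 [0->3 ok]
  2: obs=y cand={5} pick 5 [3->5 ok]
  3: obs=z cand={0,3,4} pick 4 [5->4 ok]
  4: obs=y cand={5} pick 5 [4->5 ok]
  5: obs=z cand={0,3,4} pick 3 [5->3 ok]
  6: obs=w cand={2} pick 2 [3->2 ok]
  7: obs=z cand={0,3,4} pick 4 [2->4 ok]
  8: obs=w cand={2} pick 2 [4->2 ok]
  9: obs=w cand={2} pick 2 [2->2 ok]
  10: obs=z cand={0,3,4} pick 3 [2->3 ok]
  11: obs=w cand={2} pick 2 [3->2 ok]
  12: obs=x cand={1} pick 1 [2->1 ok]
  13: obs=z cand={0,3,4} pick 3 [1->3 ok]
  14: obs=y cand={5} pick 5 [3->5 ok]
  15: obs=y cand={5} pick 5 [5->5 ok]
  16: obs=w cand={2} pick 2 [5->2 ok]
  17: obs=z cand={0,3,4} pick 0 [2->0 ok]
  18: obs=x cand={1} pick 1 [0->1 ok]
  19: obs=z cand={0,3,4} pick 4 [1->4 ok]
  20: obs=z cand={0,3,4} pick 3 [4->3 ok]
  21: obs=z cand={0,3,4} pick 4 [3->4 ok]
  22: obs=y cand={5} pick 5 [4->5 ok]
  23: obs=y cand={5} pick 5 [5->5 ok]

0,3,5,4,5,3,2,4,2,2,3,2,1,3,5,5,2,0,1,4,3,4,5,5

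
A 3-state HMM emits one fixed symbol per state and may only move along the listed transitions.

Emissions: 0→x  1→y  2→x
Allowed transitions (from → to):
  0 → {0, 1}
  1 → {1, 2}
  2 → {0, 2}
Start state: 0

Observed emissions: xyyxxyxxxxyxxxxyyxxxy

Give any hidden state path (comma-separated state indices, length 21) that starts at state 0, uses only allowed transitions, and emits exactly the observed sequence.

  [0] x  {0,2}  => 0  start
  [1] y  {1}  => 1  0->1 ok
  [2] y  {1}  => 1  1->1 ok
  [3] x  {0,2}  => 2  1->2 ok
  [4] x  {0,2}  => 0  2->0 ok
  [5] y  {1}  => 1  0->1 ok
  [6] x  {0,2}  => 2  1->2 ok
  [7] x  {0,2}  => 2  2->2 ok
  [8] x  {0,2}  => 2  2->2 ok
  [9] x  {0,2}  => 0  2->0 ok
  [10] y  {1}  => 1  0->1 ok
  [11] x  {0,2}  => 2  1->2 ok
  [12] x  {0,2}  => 2  2->2 ok
  [13] x  {0,2}  => 2  2->2 ok
  [14] x  {0,2}  => 0  2->0 ok
  [15] y  {1}  => 1  0->1 ok
  [16] y  {1}  => 1  1->1 ok
  [17] x  {0,2}  => 2  1->2 ok
  [18] x  {0,2}  => 0  2->0 ok
  [19] x  {0,2}  => 0  0->0 ok
  [20] y  {1}  => 1  0->1 ok

0,1,1,2,0,1,2,2,2,0,1,2,2,2,0,1,1,2,0,0,1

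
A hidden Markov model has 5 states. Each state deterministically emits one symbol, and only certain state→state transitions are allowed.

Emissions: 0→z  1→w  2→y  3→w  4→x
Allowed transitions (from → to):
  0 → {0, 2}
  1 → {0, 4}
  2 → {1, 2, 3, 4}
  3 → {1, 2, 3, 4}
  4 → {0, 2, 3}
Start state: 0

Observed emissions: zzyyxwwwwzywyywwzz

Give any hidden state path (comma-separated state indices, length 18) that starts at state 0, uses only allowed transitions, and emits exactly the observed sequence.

  t0 'z' -> {0}, take 0 (start)
  t1 'z' -> {0}, take 0 (0->0 ok)
  t2 'y' -> {2}, take 2 (0->2 ok)
  t3 'y' -> {2}, take 2 (2->2 ok)
  t4 'x' -> {4}, take 4 (2->4 ok)
  t5 'w' -> {1,3}, take 3 (4->3 ok)
  t6 'w' -> {1,3}, take 3 (3->3 ok)
  t7 'w' -> {1,3}, take 3 (3->3 ok)
  t8 'w' -> {1,3}, take 1 (3->1 ok)
  t9 'z' -> {0}, take 0 (1->0 ok)
  t10 'y' -> {2}, take 2 (0->2 ok)
  t11 'w' -> {1,3}, take 3 (2->3 ok)
  t12 'y' -> {2}, take 2 (3->2 ok)
  t13 'y' -> {2}, take 2 (2->2 ok)
  t14 'w' -> {1,3}, take 3 (2->3 ok)
  t15 'w' -> {1,3}, take 1 (3->1 ok)
  t16 'z' -> {0}, take 0 (1->0 ok)
  t17 'z' -> {0}, take 0 (0->0 ok)

0,0,2,2,4,3,3,3,1,0,2,3,2,2,3,1,0,0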